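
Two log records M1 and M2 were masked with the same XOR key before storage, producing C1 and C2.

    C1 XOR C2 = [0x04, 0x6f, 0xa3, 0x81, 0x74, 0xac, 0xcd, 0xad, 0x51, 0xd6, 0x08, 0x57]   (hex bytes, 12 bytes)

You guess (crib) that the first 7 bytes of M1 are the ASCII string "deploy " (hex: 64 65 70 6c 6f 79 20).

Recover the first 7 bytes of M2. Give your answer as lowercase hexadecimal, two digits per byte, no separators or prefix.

Since C1 ⊕ C2 = M1 ⊕ M2, XORing with the guessed M1 bytes yields the corresponding M2 bytes: M2 = (C1 ⊕ C2) ⊕ M1.
byte 0: 04 xor 64 = 60
byte 1: 6f xor 65 = 0a
byte 2: a3 xor 70 = d3
byte 3: 81 xor 6c = ed
byte 4: 74 xor 6f = 1b
byte 5: ac xor 79 = d5
byte 6: cd xor 20 = ed

600ad3ed1bd5ed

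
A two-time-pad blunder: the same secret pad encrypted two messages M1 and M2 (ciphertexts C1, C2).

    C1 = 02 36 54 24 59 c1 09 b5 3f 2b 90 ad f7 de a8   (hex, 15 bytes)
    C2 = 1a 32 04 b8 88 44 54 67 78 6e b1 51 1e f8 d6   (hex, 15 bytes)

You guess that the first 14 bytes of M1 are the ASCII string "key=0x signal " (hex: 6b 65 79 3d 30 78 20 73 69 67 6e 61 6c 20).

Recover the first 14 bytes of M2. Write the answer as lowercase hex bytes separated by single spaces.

73 61 29 a1 e1 fd 7d a1 2e 22 4f 9d 85 06

First, C1 ⊕ C2 = (M1 ⊕ K) ⊕ (M2 ⊕ K) = M1 ⊕ M2, so the key drops out. Then M2 = (M1 ⊕ M2) ⊕ M1 over the first 14 bytes.
byte 0: (02 ^ 1a) ^ 6b = 18 ^ 6b = 73
byte 1: (36 ^ 32) ^ 65 = 04 ^ 65 = 61
byte 2: (54 ^ 04) ^ 79 = 50 ^ 79 = 29
byte 3: (24 ^ b8) ^ 3d = 9c ^ 3d = a1
byte 4: (59 ^ 88) ^ 30 = d1 ^ 30 = e1
byte 5: (c1 ^ 44) ^ 78 = 85 ^ 78 = fd
byte 6: (09 ^ 54) ^ 20 = 5d ^ 20 = 7d
byte 7: (b5 ^ 67) ^ 73 = d2 ^ 73 = a1
byte 8: (3f ^ 78) ^ 69 = 47 ^ 69 = 2e
byte 9: (2b ^ 6e) ^ 67 = 45 ^ 67 = 22
byte 10: (90 ^ b1) ^ 6e = 21 ^ 6e = 4f
byte 11: (ad ^ 51) ^ 61 = fc ^ 61 = 9d
byte 12: (f7 ^ 1e) ^ 6c = e9 ^ 6c = 85
byte 13: (de ^ f8) ^ 20 = 26 ^ 20 = 06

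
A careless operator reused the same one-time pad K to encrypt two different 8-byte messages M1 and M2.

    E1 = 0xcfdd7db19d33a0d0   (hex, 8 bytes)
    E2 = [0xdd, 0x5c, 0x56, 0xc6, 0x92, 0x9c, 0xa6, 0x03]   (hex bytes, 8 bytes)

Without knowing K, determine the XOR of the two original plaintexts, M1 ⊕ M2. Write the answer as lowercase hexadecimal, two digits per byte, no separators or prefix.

12812b770faf06d3

E1 ⊕ E2 = (M1 ⊕ K) ⊕ (M2 ⊕ K) = M1 ⊕ M2 — the shared key cancels under XOR.
cf XOR dd = 12
dd XOR 5c = 81
7d XOR 56 = 2b
b1 XOR c6 = 77
9d XOR 92 = 0f
33 XOR 9c = af
a0 XOR a6 = 06
d0 XOR 03 = d3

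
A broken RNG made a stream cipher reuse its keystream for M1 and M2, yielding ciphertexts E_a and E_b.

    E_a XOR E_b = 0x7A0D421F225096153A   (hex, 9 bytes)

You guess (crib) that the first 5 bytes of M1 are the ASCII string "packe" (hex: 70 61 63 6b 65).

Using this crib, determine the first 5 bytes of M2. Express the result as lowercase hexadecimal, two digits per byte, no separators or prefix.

0a6c217447

Since E_a ⊕ E_b = M1 ⊕ M2, XORing with the guessed M1 bytes yields the corresponding M2 bytes: M2 = (E_a ⊕ E_b) ⊕ M1.
01111010 ⊕ 01110000 = 00001010
00001101 ⊕ 01100001 = 01101100
01000010 ⊕ 01100011 = 00100001
00011111 ⊕ 01101011 = 01110100
00100010 ⊕ 01100101 = 01000111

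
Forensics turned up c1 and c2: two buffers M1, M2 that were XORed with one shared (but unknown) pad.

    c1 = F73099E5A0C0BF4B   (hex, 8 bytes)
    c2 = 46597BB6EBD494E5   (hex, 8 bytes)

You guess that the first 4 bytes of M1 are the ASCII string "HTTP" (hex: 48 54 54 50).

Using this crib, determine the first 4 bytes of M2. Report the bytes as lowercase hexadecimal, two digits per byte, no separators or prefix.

f93db603

First, c1 ⊕ c2 = (M1 ⊕ K) ⊕ (M2 ⊕ K) = M1 ⊕ M2, so the key drops out. Then M2 = (M1 ⊕ M2) ⊕ M1 over the first 4 bytes.
byte 0: (f7 ^ 46) ^ 48 = b1 ^ 48 = f9
byte 1: (30 ^ 59) ^ 54 = 69 ^ 54 = 3d
byte 2: (99 ^ 7b) ^ 54 = e2 ^ 54 = b6
byte 3: (e5 ^ b6) ^ 50 = 53 ^ 50 = 03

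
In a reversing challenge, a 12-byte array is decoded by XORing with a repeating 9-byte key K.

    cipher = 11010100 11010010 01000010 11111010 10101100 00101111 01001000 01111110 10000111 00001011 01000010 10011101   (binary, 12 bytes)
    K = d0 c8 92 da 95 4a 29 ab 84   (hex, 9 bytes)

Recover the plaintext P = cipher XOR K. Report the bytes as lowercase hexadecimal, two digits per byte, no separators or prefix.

The 9-byte key repeats, so the effective keystream is d0 c8 92 da 95 4a 29 ab 84 d0 c8 92.
byte 0: d4 ^ d0 = 04
byte 1: d2 ^ c8 = 1a
byte 2: 42 ^ 92 = d0
byte 3: fa ^ da = 20
byte 4: ac ^ 95 = 39
byte 5: 2f ^ 4a = 65
byte 6: 48 ^ 29 = 61
byte 7: 7e ^ ab = d5
byte 8: 87 ^ 84 = 03
byte 9: 0b ^ d0 = db
byte 10: 42 ^ c8 = 8a
byte 11: 9d ^ 92 = 0f

041ad020396561d503db8a0f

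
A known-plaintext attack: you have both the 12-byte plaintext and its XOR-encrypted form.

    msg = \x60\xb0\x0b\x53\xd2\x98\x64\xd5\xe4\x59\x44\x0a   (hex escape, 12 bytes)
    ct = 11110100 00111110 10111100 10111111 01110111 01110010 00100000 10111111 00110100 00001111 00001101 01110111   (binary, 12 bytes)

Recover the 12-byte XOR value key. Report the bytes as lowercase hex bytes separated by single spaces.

Since ct = msg ⊕ key, XORing both sides with msg gives key = msg ⊕ ct.
60 ⊕ f4 = 94
b0 ⊕ 3e = 8e
0b ⊕ bc = b7
53 ⊕ bf = ec
d2 ⊕ 77 = a5
98 ⊕ 72 = ea
64 ⊕ 20 = 44
d5 ⊕ bf = 6a
e4 ⊕ 34 = d0
59 ⊕ 0f = 56
44 ⊕ 0d = 49
0a ⊕ 77 = 7d

94 8e b7 ec a5 ea 44 6a d0 56 49 7d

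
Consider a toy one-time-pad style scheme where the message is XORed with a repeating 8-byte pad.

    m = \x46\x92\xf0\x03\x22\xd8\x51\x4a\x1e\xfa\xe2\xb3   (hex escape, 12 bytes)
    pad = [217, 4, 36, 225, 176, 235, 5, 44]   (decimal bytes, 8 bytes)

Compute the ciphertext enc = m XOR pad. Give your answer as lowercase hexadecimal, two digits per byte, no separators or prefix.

9f96d4e292335466c7fec652

The 8-byte key repeats, so the effective keystream is d9 04 24 e1 b0 eb 05 2c d9 04 24 e1.
byte 0: 46 XOR d9 = 9f
byte 1: 92 XOR 04 = 96
byte 2: f0 XOR 24 = d4
byte 3: 03 XOR e1 = e2
byte 4: 22 XOR b0 = 92
byte 5: d8 XOR eb = 33
byte 6: 51 XOR 05 = 54
byte 7: 4a XOR 2c = 66
byte 8: 1e XOR d9 = c7
byte 9: fa XOR 04 = fe
byte 10: e2 XOR 24 = c6
byte 11: b3 XOR e1 = 52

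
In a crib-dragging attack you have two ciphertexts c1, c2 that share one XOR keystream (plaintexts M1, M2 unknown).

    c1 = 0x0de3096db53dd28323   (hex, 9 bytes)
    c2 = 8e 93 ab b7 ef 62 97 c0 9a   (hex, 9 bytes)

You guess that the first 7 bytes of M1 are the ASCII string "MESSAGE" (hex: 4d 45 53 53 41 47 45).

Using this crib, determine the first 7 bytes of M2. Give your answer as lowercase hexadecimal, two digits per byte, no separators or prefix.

ce35f1891b1800

First, c1 ⊕ c2 = (M1 ⊕ K) ⊕ (M2 ⊕ K) = M1 ⊕ M2, so the key drops out. Then M2 = (M1 ⊕ M2) ⊕ M1 over the first 7 bytes.
byte 0: (0d ⊕ 8e) ⊕ 4d = 83 ⊕ 4d = ce
byte 1: (e3 ⊕ 93) ⊕ 45 = 70 ⊕ 45 = 35
byte 2: (09 ⊕ ab) ⊕ 53 = a2 ⊕ 53 = f1
byte 3: (6d ⊕ b7) ⊕ 53 = da ⊕ 53 = 89
byte 4: (b5 ⊕ ef) ⊕ 41 = 5a ⊕ 41 = 1b
byte 5: (3d ⊕ 62) ⊕ 47 = 5f ⊕ 47 = 18
byte 6: (d2 ⊕ 97) ⊕ 45 = 45 ⊕ 45 = 00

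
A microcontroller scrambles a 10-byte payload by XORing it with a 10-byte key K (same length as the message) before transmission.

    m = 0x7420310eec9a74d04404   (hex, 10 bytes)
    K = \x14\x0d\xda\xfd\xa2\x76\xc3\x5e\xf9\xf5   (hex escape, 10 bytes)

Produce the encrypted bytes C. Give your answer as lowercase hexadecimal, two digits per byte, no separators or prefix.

602debf34eecb78ebdf1

byte 0: 116 ⊕  20 =  96
byte 1:  32 ⊕  13 =  45
byte 2:  49 ⊕ 218 = 235
byte 3:  14 ⊕ 253 = 243
byte 4: 236 ⊕ 162 =  78
byte 5: 154 ⊕ 118 = 236
byte 6: 116 ⊕ 195 = 183
byte 7: 208 ⊕  94 = 142
byte 8:  68 ⊕ 249 = 189
byte 9:   4 ⊕ 245 = 241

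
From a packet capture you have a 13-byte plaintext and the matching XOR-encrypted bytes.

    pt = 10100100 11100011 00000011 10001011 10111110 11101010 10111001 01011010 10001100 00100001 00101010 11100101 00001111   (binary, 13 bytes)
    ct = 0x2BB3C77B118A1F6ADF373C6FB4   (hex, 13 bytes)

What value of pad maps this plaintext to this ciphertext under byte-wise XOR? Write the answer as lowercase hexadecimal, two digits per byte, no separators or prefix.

Since ct = pt ⊕ pad, XORing both sides with pt gives pad = pt ⊕ ct.
byte 0: a4 ^ 2b = 8f
byte 1: e3 ^ b3 = 50
byte 2: 03 ^ c7 = c4
byte 3: 8b ^ 7b = f0
byte 4: be ^ 11 = af
byte 5: ea ^ 8a = 60
byte 6: b9 ^ 1f = a6
byte 7: 5a ^ 6a = 30
byte 8: 8c ^ df = 53
byte 9: 21 ^ 37 = 16
byte 10: 2a ^ 3c = 16
byte 11: e5 ^ 6f = 8a
byte 12: 0f ^ b4 = bb

8f50c4f0af60a6305316168abb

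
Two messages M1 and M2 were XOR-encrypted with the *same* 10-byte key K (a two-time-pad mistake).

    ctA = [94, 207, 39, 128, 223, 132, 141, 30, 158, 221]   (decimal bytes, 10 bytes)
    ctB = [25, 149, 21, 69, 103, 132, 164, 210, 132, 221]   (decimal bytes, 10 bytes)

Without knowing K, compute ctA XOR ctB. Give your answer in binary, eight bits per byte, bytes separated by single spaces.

01000111 01011010 00110010 11000101 10111000 00000000 00101001 11001100 00011010 00000000

ctA ⊕ ctB = (M1 ⊕ K) ⊕ (M2 ⊕ K) = M1 ⊕ M2 — the shared key cancels under XOR.
5e ⊕ 19 = 47
cf ⊕ 95 = 5a
27 ⊕ 15 = 32
80 ⊕ 45 = c5
df ⊕ 67 = b8
84 ⊕ 84 = 00
8d ⊕ a4 = 29
1e ⊕ d2 = cc
9e ⊕ 84 = 1a
dd ⊕ dd = 00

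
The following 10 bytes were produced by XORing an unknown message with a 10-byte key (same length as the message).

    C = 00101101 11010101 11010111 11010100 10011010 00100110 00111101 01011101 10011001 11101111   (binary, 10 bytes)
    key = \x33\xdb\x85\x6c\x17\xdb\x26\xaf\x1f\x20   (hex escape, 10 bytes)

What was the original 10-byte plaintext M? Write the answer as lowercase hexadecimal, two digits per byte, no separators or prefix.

2d ⊕ 33 = 1e
d5 ⊕ db = 0e
d7 ⊕ 85 = 52
d4 ⊕ 6c = b8
9a ⊕ 17 = 8d
26 ⊕ db = fd
3d ⊕ 26 = 1b
5d ⊕ af = f2
99 ⊕ 1f = 86
ef ⊕ 20 = cf

1e0e52b88dfd1bf286cf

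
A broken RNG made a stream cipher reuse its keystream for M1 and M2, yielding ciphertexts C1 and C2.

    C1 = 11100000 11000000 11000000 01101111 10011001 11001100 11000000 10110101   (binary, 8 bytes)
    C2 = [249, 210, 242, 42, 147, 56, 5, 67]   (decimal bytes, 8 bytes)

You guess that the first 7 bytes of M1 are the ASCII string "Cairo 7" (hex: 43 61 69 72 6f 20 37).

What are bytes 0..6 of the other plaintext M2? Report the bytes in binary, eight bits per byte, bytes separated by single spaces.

First, C1 ⊕ C2 = (M1 ⊕ K) ⊕ (M2 ⊕ K) = M1 ⊕ M2, so the key drops out. Then M2 = (M1 ⊕ M2) ⊕ M1 over the first 7 bytes.
byte 0: (e0 xor f9) xor 43 = 19 xor 43 = 5a
byte 1: (c0 xor d2) xor 61 = 12 xor 61 = 73
byte 2: (c0 xor f2) xor 69 = 32 xor 69 = 5b
byte 3: (6f xor 2a) xor 72 = 45 xor 72 = 37
byte 4: (99 xor 93) xor 6f = 0a xor 6f = 65
byte 5: (cc xor 38) xor 20 = f4 xor 20 = d4
byte 6: (c0 xor 05) xor 37 = c5 xor 37 = f2

01011010 01110011 01011011 00110111 01100101 11010100 11110010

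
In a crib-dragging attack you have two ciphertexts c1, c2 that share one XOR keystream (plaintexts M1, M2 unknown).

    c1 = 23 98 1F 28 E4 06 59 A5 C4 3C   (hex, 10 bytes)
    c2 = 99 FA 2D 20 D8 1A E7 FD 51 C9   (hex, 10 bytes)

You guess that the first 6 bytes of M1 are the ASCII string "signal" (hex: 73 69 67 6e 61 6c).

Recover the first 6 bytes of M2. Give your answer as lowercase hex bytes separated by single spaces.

c9 0b 55 66 5d 70

First, c1 ⊕ c2 = (M1 ⊕ K) ⊕ (M2 ⊕ K) = M1 ⊕ M2, so the key drops out. Then M2 = (M1 ⊕ M2) ⊕ M1 over the first 6 bytes.
byte 0: (23 xor 99) xor 73 = ba xor 73 = c9
byte 1: (98 xor fa) xor 69 = 62 xor 69 = 0b
byte 2: (1f xor 2d) xor 67 = 32 xor 67 = 55
byte 3: (28 xor 20) xor 6e = 08 xor 6e = 66
byte 4: (e4 xor d8) xor 61 = 3c xor 61 = 5d
byte 5: (06 xor 1a) xor 6c = 1c xor 6c = 70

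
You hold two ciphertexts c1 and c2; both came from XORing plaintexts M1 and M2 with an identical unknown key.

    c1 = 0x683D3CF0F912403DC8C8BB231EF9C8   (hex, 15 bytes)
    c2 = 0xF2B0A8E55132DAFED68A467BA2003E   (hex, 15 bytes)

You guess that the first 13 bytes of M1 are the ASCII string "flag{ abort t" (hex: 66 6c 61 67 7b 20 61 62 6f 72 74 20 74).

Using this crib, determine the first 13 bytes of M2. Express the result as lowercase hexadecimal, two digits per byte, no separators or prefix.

First, c1 ⊕ c2 = (M1 ⊕ K) ⊕ (M2 ⊕ K) = M1 ⊕ M2, so the key drops out. Then M2 = (M1 ⊕ M2) ⊕ M1 over the first 13 bytes.
byte 0: (68 XOR f2) XOR 66 = 9a XOR 66 = fc
byte 1: (3d XOR b0) XOR 6c = 8d XOR 6c = e1
byte 2: (3c XOR a8) XOR 61 = 94 XOR 61 = f5
byte 3: (f0 XOR e5) XOR 67 = 15 XOR 67 = 72
byte 4: (f9 XOR 51) XOR 7b = a8 XOR 7b = d3
byte 5: (12 XOR 32) XOR 20 = 20 XOR 20 = 00
byte 6: (40 XOR da) XOR 61 = 9a XOR 61 = fb
byte 7: (3d XOR fe) XOR 62 = c3 XOR 62 = a1
byte 8: (c8 XOR d6) XOR 6f = 1e XOR 6f = 71
byte 9: (c8 XOR 8a) XOR 72 = 42 XOR 72 = 30
byte 10: (bb XOR 46) XOR 74 = fd XOR 74 = 89
byte 11: (23 XOR 7b) XOR 20 = 58 XOR 20 = 78
byte 12: (1e XOR a2) XOR 74 = bc XOR 74 = c8

fce1f572d300fba171308978c8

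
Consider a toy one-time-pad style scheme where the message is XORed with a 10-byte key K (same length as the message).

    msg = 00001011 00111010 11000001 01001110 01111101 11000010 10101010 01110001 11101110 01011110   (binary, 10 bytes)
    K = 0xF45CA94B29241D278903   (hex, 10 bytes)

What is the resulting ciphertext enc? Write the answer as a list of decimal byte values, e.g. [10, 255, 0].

XOR is its own inverse, so applying the key byte-wise gives the result directly.
0b XOR f4 = ff
3a XOR 5c = 66
c1 XOR a9 = 68
4e XOR 4b = 05
7d XOR 29 = 54
c2 XOR 24 = e6
aa XOR 1d = b7
71 XOR 27 = 56
ee XOR 89 = 67
5e XOR 03 = 5d

[255, 102, 104, 5, 84, 230, 183, 86, 103, 93]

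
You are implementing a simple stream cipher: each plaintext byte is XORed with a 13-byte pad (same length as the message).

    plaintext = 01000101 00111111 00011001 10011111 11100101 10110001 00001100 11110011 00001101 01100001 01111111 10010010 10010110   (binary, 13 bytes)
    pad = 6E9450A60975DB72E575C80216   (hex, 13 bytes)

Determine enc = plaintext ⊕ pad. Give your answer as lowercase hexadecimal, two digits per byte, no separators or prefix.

2bab4939ecc4d781e814b79080

XOR is its own inverse, so applying the key byte-wise gives the result directly.
 69 XOR 110 =  43
 63 XOR 148 = 171
 25 XOR  80 =  73
159 XOR 166 =  57
229 XOR   9 = 236
177 XOR 117 = 196
 12 XOR 219 = 215
243 XOR 114 = 129
 13 XOR 229 = 232
 97 XOR 117 =  20
127 XOR 200 = 183
146 XOR   2 = 144
150 XOR  22 = 128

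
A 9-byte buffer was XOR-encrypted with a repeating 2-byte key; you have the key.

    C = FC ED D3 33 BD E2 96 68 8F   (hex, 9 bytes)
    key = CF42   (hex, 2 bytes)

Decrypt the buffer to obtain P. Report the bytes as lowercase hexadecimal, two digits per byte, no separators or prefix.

33af1c7172a0592a40

The 2-byte key repeats, so the effective keystream is cf 42 cf 42 cf 42 cf 42 cf.
byte 0: 11111100 XOR 11001111 = 00110011
byte 1: 11101101 XOR 01000010 = 10101111
byte 2: 11010011 XOR 11001111 = 00011100
byte 3: 00110011 XOR 01000010 = 01110001
byte 4: 10111101 XOR 11001111 = 01110010
byte 5: 11100010 XOR 01000010 = 10100000
byte 6: 10010110 XOR 11001111 = 01011001
byte 7: 01101000 XOR 01000010 = 00101010
byte 8: 10001111 XOR 11001111 = 01000000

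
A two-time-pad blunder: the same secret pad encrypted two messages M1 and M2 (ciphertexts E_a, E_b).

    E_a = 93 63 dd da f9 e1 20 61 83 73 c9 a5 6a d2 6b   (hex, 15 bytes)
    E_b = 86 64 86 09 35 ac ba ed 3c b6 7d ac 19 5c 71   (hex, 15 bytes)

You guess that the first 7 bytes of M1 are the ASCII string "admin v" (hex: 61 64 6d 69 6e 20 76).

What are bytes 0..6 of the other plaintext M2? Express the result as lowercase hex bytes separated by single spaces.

74 63 36 ba a2 6d ec

First, E_a ⊕ E_b = (M1 ⊕ K) ⊕ (M2 ⊕ K) = M1 ⊕ M2, so the key drops out. Then M2 = (M1 ⊕ M2) ⊕ M1 over the first 7 bytes.
byte 0: (93 ^ 86) ^ 61 = 15 ^ 61 = 74
byte 1: (63 ^ 64) ^ 64 = 07 ^ 64 = 63
byte 2: (dd ^ 86) ^ 6d = 5b ^ 6d = 36
byte 3: (da ^ 09) ^ 69 = d3 ^ 69 = ba
byte 4: (f9 ^ 35) ^ 6e = cc ^ 6e = a2
byte 5: (e1 ^ ac) ^ 20 = 4d ^ 20 = 6d
byte 6: (20 ^ ba) ^ 76 = 9a ^ 76 = ec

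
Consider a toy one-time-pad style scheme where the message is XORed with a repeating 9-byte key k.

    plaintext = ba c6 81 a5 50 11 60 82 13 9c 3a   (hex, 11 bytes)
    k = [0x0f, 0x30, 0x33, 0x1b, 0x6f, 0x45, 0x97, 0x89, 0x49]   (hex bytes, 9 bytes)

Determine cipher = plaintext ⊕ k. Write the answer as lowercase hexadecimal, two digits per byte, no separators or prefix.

The 9-byte key repeats, so the effective keystream is 0f 30 33 1b 6f 45 97 89 49 0f 30.
byte 0: 10111010 XOR 00001111 = 10110101
byte 1: 11000110 XOR 00110000 = 11110110
byte 2: 10000001 XOR 00110011 = 10110010
byte 3: 10100101 XOR 00011011 = 10111110
byte 4: 01010000 XOR 01101111 = 00111111
byte 5: 00010001 XOR 01000101 = 01010100
byte 6: 01100000 XOR 10010111 = 11110111
byte 7: 10000010 XOR 10001001 = 00001011
byte 8: 00010011 XOR 01001001 = 01011010
byte 9: 10011100 XOR 00001111 = 10010011
byte 10: 00111010 XOR 00110000 = 00001010

b5f6b2be3f54f70b5a930a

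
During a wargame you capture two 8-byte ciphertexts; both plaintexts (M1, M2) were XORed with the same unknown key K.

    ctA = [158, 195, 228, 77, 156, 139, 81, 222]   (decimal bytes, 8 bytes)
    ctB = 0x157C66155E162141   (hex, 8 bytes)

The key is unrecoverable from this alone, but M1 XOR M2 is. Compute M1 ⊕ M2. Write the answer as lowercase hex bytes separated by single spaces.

8b bf 82 58 c2 9d 70 9f

ctA ⊕ ctB = (M1 ⊕ K) ⊕ (M2 ⊕ K) = M1 ⊕ M2 — the shared key cancels under XOR.
9e xor 15 = 8b
c3 xor 7c = bf
e4 xor 66 = 82
4d xor 15 = 58
9c xor 5e = c2
8b xor 16 = 9d
51 xor 21 = 70
de xor 41 = 9f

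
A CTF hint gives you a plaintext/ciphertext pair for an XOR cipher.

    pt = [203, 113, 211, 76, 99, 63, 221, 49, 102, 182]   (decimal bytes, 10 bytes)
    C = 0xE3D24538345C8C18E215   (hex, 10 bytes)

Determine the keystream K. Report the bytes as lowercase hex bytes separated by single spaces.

28 a3 96 74 57 63 51 29 84 a3

Since C = pt ⊕ K, XORing both sides with pt gives K = pt ⊕ C.
byte 0: cb ^ e3 = 28
byte 1: 71 ^ d2 = a3
byte 2: d3 ^ 45 = 96
byte 3: 4c ^ 38 = 74
byte 4: 63 ^ 34 = 57
byte 5: 3f ^ 5c = 63
byte 6: dd ^ 8c = 51
byte 7: 31 ^ 18 = 29
byte 8: 66 ^ e2 = 84
byte 9: b6 ^ 15 = a3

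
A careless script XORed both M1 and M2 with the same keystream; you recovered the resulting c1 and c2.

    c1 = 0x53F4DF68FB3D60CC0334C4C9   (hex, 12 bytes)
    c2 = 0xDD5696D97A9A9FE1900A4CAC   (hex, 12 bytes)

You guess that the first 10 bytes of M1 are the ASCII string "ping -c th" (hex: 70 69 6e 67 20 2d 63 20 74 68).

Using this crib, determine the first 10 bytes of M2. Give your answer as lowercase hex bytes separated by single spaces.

First, c1 ⊕ c2 = (M1 ⊕ K) ⊕ (M2 ⊕ K) = M1 ⊕ M2, so the key drops out. Then M2 = (M1 ⊕ M2) ⊕ M1 over the first 10 bytes.
byte 0: (53 ⊕ dd) ⊕ 70 = 8e ⊕ 70 = fe
byte 1: (f4 ⊕ 56) ⊕ 69 = a2 ⊕ 69 = cb
byte 2: (df ⊕ 96) ⊕ 6e = 49 ⊕ 6e = 27
byte 3: (68 ⊕ d9) ⊕ 67 = b1 ⊕ 67 = d6
byte 4: (fb ⊕ 7a) ⊕ 20 = 81 ⊕ 20 = a1
byte 5: (3d ⊕ 9a) ⊕ 2d = a7 ⊕ 2d = 8a
byte 6: (60 ⊕ 9f) ⊕ 63 = ff ⊕ 63 = 9c
byte 7: (cc ⊕ e1) ⊕ 20 = 2d ⊕ 20 = 0d
byte 8: (03 ⊕ 90) ⊕ 74 = 93 ⊕ 74 = e7
byte 9: (34 ⊕ 0a) ⊕ 68 = 3e ⊕ 68 = 56

fe cb 27 d6 a1 8a 9c 0d e7 56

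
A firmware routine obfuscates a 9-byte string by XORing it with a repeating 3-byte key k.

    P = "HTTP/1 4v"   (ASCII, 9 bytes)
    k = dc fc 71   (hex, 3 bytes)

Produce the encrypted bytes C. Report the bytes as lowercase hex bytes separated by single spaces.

The 3-byte key repeats, so the effective keystream is dc fc 71 dc fc 71 dc fc 71.
byte 0: 48 ⊕ dc = 94
byte 1: 54 ⊕ fc = a8
byte 2: 54 ⊕ 71 = 25
byte 3: 50 ⊕ dc = 8c
byte 4: 2f ⊕ fc = d3
byte 5: 31 ⊕ 71 = 40
byte 6: 20 ⊕ dc = fc
byte 7: 34 ⊕ fc = c8
byte 8: 76 ⊕ 71 = 07

94 a8 25 8c d3 40 fc c8 07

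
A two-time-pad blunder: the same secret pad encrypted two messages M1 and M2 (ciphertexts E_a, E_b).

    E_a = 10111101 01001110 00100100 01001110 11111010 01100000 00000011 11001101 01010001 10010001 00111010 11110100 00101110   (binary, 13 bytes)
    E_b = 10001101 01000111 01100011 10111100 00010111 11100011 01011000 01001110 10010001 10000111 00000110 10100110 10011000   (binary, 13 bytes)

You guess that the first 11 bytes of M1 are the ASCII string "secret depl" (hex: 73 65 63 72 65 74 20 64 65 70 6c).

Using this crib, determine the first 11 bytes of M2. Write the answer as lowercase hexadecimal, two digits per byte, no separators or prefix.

First, E_a ⊕ E_b = (M1 ⊕ K) ⊕ (M2 ⊕ K) = M1 ⊕ M2, so the key drops out. Then M2 = (M1 ⊕ M2) ⊕ M1 over the first 11 bytes.
byte 0: (bd xor 8d) xor 73 = 30 xor 73 = 43
byte 1: (4e xor 47) xor 65 = 09 xor 65 = 6c
byte 2: (24 xor 63) xor 63 = 47 xor 63 = 24
byte 3: (4e xor bc) xor 72 = f2 xor 72 = 80
byte 4: (fa xor 17) xor 65 = ed xor 65 = 88
byte 5: (60 xor e3) xor 74 = 83 xor 74 = f7
byte 6: (03 xor 58) xor 20 = 5b xor 20 = 7b
byte 7: (cd xor 4e) xor 64 = 83 xor 64 = e7
byte 8: (51 xor 91) xor 65 = c0 xor 65 = a5
byte 9: (91 xor 87) xor 70 = 16 xor 70 = 66
byte 10: (3a xor 06) xor 6c = 3c xor 6c = 50

436c248088f77be7a56650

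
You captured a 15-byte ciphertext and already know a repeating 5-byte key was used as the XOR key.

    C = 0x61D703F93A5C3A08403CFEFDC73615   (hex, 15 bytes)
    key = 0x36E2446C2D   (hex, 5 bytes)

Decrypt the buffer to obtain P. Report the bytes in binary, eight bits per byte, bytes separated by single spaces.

01010111 00110101 01000111 10010101 00010111 01101010 11011000 01001100 00101100 00010001 11001000 00011111 10000011 01011010 00111000

The 5-byte key repeats, so the effective keystream is 36 e2 44 6c 2d 36 e2 44 6c 2d 36 e2 44 6c 2d.
byte 0: 61 ^ 36 = 57
byte 1: d7 ^ e2 = 35
byte 2: 03 ^ 44 = 47
byte 3: f9 ^ 6c = 95
byte 4: 3a ^ 2d = 17
byte 5: 5c ^ 36 = 6a
byte 6: 3a ^ e2 = d8
byte 7: 08 ^ 44 = 4c
byte 8: 40 ^ 6c = 2c
byte 9: 3c ^ 2d = 11
byte 10: fe ^ 36 = c8
byte 11: fd ^ e2 = 1f
byte 12: c7 ^ 44 = 83
byte 13: 36 ^ 6c = 5a
byte 14: 15 ^ 2d = 38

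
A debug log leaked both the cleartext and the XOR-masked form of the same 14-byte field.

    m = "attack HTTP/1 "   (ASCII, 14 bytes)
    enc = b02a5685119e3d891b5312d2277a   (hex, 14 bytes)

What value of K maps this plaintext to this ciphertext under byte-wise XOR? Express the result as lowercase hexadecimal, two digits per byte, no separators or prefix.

Since enc = m ⊕ K, XORing both sides with m gives K = m ⊕ enc.
61 xor b0 = d1
74 xor 2a = 5e
74 xor 56 = 22
61 xor 85 = e4
63 xor 11 = 72
6b xor 9e = f5
20 xor 3d = 1d
48 xor 89 = c1
54 xor 1b = 4f
54 xor 53 = 07
50 xor 12 = 42
2f xor d2 = fd
31 xor 27 = 16
20 xor 7a = 5a

d15e22e472f51dc14f0742fd165a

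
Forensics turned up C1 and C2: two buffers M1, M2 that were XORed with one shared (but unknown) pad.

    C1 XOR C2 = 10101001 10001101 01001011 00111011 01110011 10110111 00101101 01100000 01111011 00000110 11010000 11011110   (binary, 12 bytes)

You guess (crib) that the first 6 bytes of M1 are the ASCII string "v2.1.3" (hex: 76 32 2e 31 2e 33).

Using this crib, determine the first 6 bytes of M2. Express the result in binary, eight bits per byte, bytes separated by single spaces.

Since C1 ⊕ C2 = M1 ⊕ M2, XORing with the guessed M1 bytes yields the corresponding M2 bytes: M2 = (C1 ⊕ C2) ⊕ M1.
a9 XOR 76 = df
8d XOR 32 = bf
4b XOR 2e = 65
3b XOR 31 = 0a
73 XOR 2e = 5d
b7 XOR 33 = 84

11011111 10111111 01100101 00001010 01011101 10000100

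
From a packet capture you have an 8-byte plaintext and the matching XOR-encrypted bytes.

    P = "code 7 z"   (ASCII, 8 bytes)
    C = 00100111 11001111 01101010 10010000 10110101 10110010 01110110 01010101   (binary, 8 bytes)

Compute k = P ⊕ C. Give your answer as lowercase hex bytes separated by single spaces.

Since C = P ⊕ k, XORing both sides with P gives k = P ⊕ C.
63 ⊕ 27 = 44
6f ⊕ cf = a0
64 ⊕ 6a = 0e
65 ⊕ 90 = f5
20 ⊕ b5 = 95
37 ⊕ b2 = 85
20 ⊕ 76 = 56
7a ⊕ 55 = 2f

44 a0 0e f5 95 85 56 2f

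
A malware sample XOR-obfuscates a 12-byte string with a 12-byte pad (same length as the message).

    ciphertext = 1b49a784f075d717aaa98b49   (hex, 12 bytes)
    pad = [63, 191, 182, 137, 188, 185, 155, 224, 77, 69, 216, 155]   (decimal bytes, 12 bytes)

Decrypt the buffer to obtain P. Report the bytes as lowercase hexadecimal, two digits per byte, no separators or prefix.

byte 0: 00011011 xor 00111111 = 00100100
byte 1: 01001001 xor 10111111 = 11110110
byte 2: 10100111 xor 10110110 = 00010001
byte 3: 10000100 xor 10001001 = 00001101
byte 4: 11110000 xor 10111100 = 01001100
byte 5: 01110101 xor 10111001 = 11001100
byte 6: 11010111 xor 10011011 = 01001100
byte 7: 00010111 xor 11100000 = 11110111
byte 8: 10101010 xor 01001101 = 11100111
byte 9: 10101001 xor 01000101 = 11101100
byte 10: 10001011 xor 11011000 = 01010011
byte 11: 01001001 xor 10011011 = 11010010

24f6110d4ccc4cf7e7ec53d2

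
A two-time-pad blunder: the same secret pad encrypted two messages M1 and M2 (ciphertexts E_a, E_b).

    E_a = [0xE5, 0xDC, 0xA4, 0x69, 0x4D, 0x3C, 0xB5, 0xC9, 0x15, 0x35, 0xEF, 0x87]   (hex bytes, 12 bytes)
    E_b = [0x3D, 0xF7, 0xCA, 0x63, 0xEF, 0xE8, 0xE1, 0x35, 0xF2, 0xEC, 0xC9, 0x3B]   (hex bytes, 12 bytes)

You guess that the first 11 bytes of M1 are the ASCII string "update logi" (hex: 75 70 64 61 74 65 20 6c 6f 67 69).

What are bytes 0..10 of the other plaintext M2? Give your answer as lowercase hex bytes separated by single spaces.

ad 5b 0a 6b d6 b1 74 90 88 be 4f

First, E_a ⊕ E_b = (M1 ⊕ K) ⊕ (M2 ⊕ K) = M1 ⊕ M2, so the key drops out. Then M2 = (M1 ⊕ M2) ⊕ M1 over the first 11 bytes.
byte 0: (e5 xor 3d) xor 75 = d8 xor 75 = ad
byte 1: (dc xor f7) xor 70 = 2b xor 70 = 5b
byte 2: (a4 xor ca) xor 64 = 6e xor 64 = 0a
byte 3: (69 xor 63) xor 61 = 0a xor 61 = 6b
byte 4: (4d xor ef) xor 74 = a2 xor 74 = d6
byte 5: (3c xor e8) xor 65 = d4 xor 65 = b1
byte 6: (b5 xor e1) xor 20 = 54 xor 20 = 74
byte 7: (c9 xor 35) xor 6c = fc xor 6c = 90
byte 8: (15 xor f2) xor 6f = e7 xor 6f = 88
byte 9: (35 xor ec) xor 67 = d9 xor 67 = be
byte 10: (ef xor c9) xor 69 = 26 xor 69 = 4f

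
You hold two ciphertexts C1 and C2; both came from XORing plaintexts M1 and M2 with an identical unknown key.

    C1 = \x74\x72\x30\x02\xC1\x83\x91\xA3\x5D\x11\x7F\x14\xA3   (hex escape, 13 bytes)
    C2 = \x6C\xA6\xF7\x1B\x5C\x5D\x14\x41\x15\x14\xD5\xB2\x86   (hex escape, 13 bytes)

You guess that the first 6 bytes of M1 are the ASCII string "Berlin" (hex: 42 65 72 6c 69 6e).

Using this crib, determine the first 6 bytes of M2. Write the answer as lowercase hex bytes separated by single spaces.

First, C1 ⊕ C2 = (M1 ⊕ K) ⊕ (M2 ⊕ K) = M1 ⊕ M2, so the key drops out. Then M2 = (M1 ⊕ M2) ⊕ M1 over the first 6 bytes.
byte 0: (74 ^ 6c) ^ 42 = 18 ^ 42 = 5a
byte 1: (72 ^ a6) ^ 65 = d4 ^ 65 = b1
byte 2: (30 ^ f7) ^ 72 = c7 ^ 72 = b5
byte 3: (02 ^ 1b) ^ 6c = 19 ^ 6c = 75
byte 4: (c1 ^ 5c) ^ 69 = 9d ^ 69 = f4
byte 5: (83 ^ 5d) ^ 6e = de ^ 6e = b0

5a b1 b5 75 f4 b0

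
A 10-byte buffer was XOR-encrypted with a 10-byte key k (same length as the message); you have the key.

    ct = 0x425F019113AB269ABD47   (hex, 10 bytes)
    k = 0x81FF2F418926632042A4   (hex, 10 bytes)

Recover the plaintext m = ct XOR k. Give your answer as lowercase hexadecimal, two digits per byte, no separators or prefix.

XOR is its own inverse, so applying the key byte-wise gives the result directly.
42 xor 81 = c3
5f xor ff = a0
01 xor 2f = 2e
91 xor 41 = d0
13 xor 89 = 9a
ab xor 26 = 8d
26 xor 63 = 45
9a xor 20 = ba
bd xor 42 = ff
47 xor a4 = e3

c3a02ed09a8d45baffe3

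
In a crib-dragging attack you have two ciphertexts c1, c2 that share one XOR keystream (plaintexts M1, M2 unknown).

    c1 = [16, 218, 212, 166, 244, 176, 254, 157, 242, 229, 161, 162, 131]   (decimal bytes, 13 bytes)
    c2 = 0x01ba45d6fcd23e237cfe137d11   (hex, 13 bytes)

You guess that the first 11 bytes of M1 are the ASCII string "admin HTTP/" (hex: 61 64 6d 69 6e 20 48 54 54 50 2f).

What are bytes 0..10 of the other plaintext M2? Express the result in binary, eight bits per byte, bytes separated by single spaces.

First, c1 ⊕ c2 = (M1 ⊕ K) ⊕ (M2 ⊕ K) = M1 ⊕ M2, so the key drops out. Then M2 = (M1 ⊕ M2) ⊕ M1 over the first 11 bytes.
byte 0: (10 ⊕ 01) ⊕ 61 = 11 ⊕ 61 = 70
byte 1: (da ⊕ ba) ⊕ 64 = 60 ⊕ 64 = 04
byte 2: (d4 ⊕ 45) ⊕ 6d = 91 ⊕ 6d = fc
byte 3: (a6 ⊕ d6) ⊕ 69 = 70 ⊕ 69 = 19
byte 4: (f4 ⊕ fc) ⊕ 6e = 08 ⊕ 6e = 66
byte 5: (b0 ⊕ d2) ⊕ 20 = 62 ⊕ 20 = 42
byte 6: (fe ⊕ 3e) ⊕ 48 = c0 ⊕ 48 = 88
byte 7: (9d ⊕ 23) ⊕ 54 = be ⊕ 54 = ea
byte 8: (f2 ⊕ 7c) ⊕ 54 = 8e ⊕ 54 = da
byte 9: (e5 ⊕ fe) ⊕ 50 = 1b ⊕ 50 = 4b
byte 10: (a1 ⊕ 13) ⊕ 2f = b2 ⊕ 2f = 9d

01110000 00000100 11111100 00011001 01100110 01000010 10001000 11101010 11011010 01001011 10011101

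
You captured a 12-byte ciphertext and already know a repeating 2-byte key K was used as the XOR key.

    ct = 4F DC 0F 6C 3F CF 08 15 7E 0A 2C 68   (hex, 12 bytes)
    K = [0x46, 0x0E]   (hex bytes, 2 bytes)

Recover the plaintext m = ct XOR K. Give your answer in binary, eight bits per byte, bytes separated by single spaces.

00001001 11010010 01001001 01100010 01111001 11000001 01001110 00011011 00111000 00000100 01101010 01100110

The 2-byte key repeats, so the effective keystream is 46 0e 46 0e 46 0e 46 0e 46 0e 46 0e.
byte 0: 4f xor 46 = 09
byte 1: dc xor 0e = d2
byte 2: 0f xor 46 = 49
byte 3: 6c xor 0e = 62
byte 4: 3f xor 46 = 79
byte 5: cf xor 0e = c1
byte 6: 08 xor 46 = 4e
byte 7: 15 xor 0e = 1b
byte 8: 7e xor 46 = 38
byte 9: 0a xor 0e = 04
byte 10: 2c xor 46 = 6a
byte 11: 68 xor 0e = 66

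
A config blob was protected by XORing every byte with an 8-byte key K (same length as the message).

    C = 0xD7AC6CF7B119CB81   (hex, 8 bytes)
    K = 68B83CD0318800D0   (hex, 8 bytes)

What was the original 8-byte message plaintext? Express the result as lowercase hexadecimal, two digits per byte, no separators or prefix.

11010111 ⊕ 01101000 = 10111111
10101100 ⊕ 10111000 = 00010100
01101100 ⊕ 00111100 = 01010000
11110111 ⊕ 11010000 = 00100111
10110001 ⊕ 00110001 = 10000000
00011001 ⊕ 10001000 = 10010001
11001011 ⊕ 00000000 = 11001011
10000001 ⊕ 11010000 = 01010001

bf1450278091cb51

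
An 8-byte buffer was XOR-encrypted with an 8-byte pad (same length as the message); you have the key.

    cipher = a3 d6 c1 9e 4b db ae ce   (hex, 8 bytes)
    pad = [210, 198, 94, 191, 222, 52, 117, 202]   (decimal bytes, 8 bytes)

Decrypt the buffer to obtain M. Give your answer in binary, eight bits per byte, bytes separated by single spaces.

XOR is its own inverse, so applying the key byte-wise gives the result directly.
byte 0: 10100011 ⊕ 11010010 = 01110001
byte 1: 11010110 ⊕ 11000110 = 00010000
byte 2: 11000001 ⊕ 01011110 = 10011111
byte 3: 10011110 ⊕ 10111111 = 00100001
byte 4: 01001011 ⊕ 11011110 = 10010101
byte 5: 11011011 ⊕ 00110100 = 11101111
byte 6: 10101110 ⊕ 01110101 = 11011011
byte 7: 11001110 ⊕ 11001010 = 00000100

01110001 00010000 10011111 00100001 10010101 11101111 11011011 00000100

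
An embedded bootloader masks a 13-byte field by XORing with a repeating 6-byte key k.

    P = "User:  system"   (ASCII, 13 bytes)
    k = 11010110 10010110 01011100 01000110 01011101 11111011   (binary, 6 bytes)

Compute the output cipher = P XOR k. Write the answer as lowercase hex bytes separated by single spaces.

83 e5 39 34 67 db f6 e5 25 35 29 9e bb

The 6-byte key repeats, so the effective keystream is d6 96 5c 46 5d fb d6 96 5c 46 5d fb d6.
byte 0:  85 ^ 214 = 131
byte 1: 115 ^ 150 = 229
byte 2: 101 ^  92 =  57
byte 3: 114 ^  70 =  52
byte 4:  58 ^  93 = 103
byte 5:  32 ^ 251 = 219
byte 6:  32 ^ 214 = 246
byte 7: 115 ^ 150 = 229
byte 8: 121 ^  92 =  37
byte 9: 115 ^  70 =  53
byte 10: 116 ^  93 =  41
byte 11: 101 ^ 251 = 158
byte 12: 109 ^ 214 = 187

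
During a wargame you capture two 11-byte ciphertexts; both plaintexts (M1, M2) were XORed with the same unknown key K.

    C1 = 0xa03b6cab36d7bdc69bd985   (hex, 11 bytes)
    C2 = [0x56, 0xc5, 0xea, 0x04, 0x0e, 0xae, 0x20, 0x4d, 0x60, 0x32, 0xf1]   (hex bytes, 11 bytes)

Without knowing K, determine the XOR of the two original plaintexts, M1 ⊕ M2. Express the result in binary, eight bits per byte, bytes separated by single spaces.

11110110 11111110 10000110 10101111 00111000 01111001 10011101 10001011 11111011 11101011 01110100

C1 ⊕ C2 = (M1 ⊕ K) ⊕ (M2 ⊕ K) = M1 ⊕ M2 — the shared key cancels under XOR.
10100000 XOR 01010110 = 11110110
00111011 XOR 11000101 = 11111110
01101100 XOR 11101010 = 10000110
10101011 XOR 00000100 = 10101111
00110110 XOR 00001110 = 00111000
11010111 XOR 10101110 = 01111001
10111101 XOR 00100000 = 10011101
11000110 XOR 01001101 = 10001011
10011011 XOR 01100000 = 11111011
11011001 XOR 00110010 = 11101011
10000101 XOR 11110001 = 01110100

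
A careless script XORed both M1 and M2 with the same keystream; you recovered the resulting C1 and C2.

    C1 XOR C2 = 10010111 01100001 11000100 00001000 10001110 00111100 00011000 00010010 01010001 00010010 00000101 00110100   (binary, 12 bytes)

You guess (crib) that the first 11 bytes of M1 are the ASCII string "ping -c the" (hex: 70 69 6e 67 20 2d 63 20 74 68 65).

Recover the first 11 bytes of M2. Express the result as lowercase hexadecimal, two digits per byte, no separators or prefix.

Since C1 ⊕ C2 = M1 ⊕ M2, XORing with the guessed M1 bytes yields the corresponding M2 bytes: M2 = (C1 ⊕ C2) ⊕ M1.
97 ^ 70 = e7
61 ^ 69 = 08
c4 ^ 6e = aa
08 ^ 67 = 6f
8e ^ 20 = ae
3c ^ 2d = 11
18 ^ 63 = 7b
12 ^ 20 = 32
51 ^ 74 = 25
12 ^ 68 = 7a
05 ^ 65 = 60

e708aa6fae117b32257a60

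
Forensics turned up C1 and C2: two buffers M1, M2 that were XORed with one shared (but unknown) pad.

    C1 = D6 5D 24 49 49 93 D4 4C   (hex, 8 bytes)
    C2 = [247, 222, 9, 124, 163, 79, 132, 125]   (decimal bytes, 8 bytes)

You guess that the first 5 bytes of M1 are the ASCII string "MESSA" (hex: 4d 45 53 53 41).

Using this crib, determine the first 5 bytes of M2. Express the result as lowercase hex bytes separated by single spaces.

6c c6 7e 66 ab

First, C1 ⊕ C2 = (M1 ⊕ K) ⊕ (M2 ⊕ K) = M1 ⊕ M2, so the key drops out. Then M2 = (M1 ⊕ M2) ⊕ M1 over the first 5 bytes.
byte 0: (d6 xor f7) xor 4d = 21 xor 4d = 6c
byte 1: (5d xor de) xor 45 = 83 xor 45 = c6
byte 2: (24 xor 09) xor 53 = 2d xor 53 = 7e
byte 3: (49 xor 7c) xor 53 = 35 xor 53 = 66
byte 4: (49 xor a3) xor 41 = ea xor 41 = ab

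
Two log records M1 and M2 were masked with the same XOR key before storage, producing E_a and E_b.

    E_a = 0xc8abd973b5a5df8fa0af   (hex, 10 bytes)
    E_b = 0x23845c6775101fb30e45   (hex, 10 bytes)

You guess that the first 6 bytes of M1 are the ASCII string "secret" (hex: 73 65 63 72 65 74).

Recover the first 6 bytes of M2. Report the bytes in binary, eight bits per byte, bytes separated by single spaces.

10011000 01001010 11100110 01100110 10100101 11000001

First, E_a ⊕ E_b = (M1 ⊕ K) ⊕ (M2 ⊕ K) = M1 ⊕ M2, so the key drops out. Then M2 = (M1 ⊕ M2) ⊕ M1 over the first 6 bytes.
byte 0: (c8 xor 23) xor 73 = eb xor 73 = 98
byte 1: (ab xor 84) xor 65 = 2f xor 65 = 4a
byte 2: (d9 xor 5c) xor 63 = 85 xor 63 = e6
byte 3: (73 xor 67) xor 72 = 14 xor 72 = 66
byte 4: (b5 xor 75) xor 65 = c0 xor 65 = a5
byte 5: (a5 xor 10) xor 74 = b5 xor 74 = c1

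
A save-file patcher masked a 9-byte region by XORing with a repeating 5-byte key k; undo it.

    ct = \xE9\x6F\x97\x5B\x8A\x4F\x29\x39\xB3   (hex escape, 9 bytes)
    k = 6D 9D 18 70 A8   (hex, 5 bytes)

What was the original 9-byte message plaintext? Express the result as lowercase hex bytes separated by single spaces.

84 f2 8f 2b 22 22 b4 21 c3

The 5-byte key repeats, so the effective keystream is 6d 9d 18 70 a8 6d 9d 18 70.
byte 0: e9 XOR 6d = 84
byte 1: 6f XOR 9d = f2
byte 2: 97 XOR 18 = 8f
byte 3: 5b XOR 70 = 2b
byte 4: 8a XOR a8 = 22
byte 5: 4f XOR 6d = 22
byte 6: 29 XOR 9d = b4
byte 7: 39 XOR 18 = 21
byte 8: b3 XOR 70 = c3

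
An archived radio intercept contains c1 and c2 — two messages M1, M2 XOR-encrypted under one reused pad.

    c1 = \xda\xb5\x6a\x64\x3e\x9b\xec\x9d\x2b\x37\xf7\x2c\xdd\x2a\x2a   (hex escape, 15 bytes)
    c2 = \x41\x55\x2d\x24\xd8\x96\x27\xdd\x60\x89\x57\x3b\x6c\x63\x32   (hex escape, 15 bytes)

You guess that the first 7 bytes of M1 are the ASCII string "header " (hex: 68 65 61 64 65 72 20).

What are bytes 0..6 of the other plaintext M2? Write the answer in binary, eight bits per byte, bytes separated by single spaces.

First, c1 ⊕ c2 = (M1 ⊕ K) ⊕ (M2 ⊕ K) = M1 ⊕ M2, so the key drops out. Then M2 = (M1 ⊕ M2) ⊕ M1 over the first 7 bytes.
byte 0: (da XOR 41) XOR 68 = 9b XOR 68 = f3
byte 1: (b5 XOR 55) XOR 65 = e0 XOR 65 = 85
byte 2: (6a XOR 2d) XOR 61 = 47 XOR 61 = 26
byte 3: (64 XOR 24) XOR 64 = 40 XOR 64 = 24
byte 4: (3e XOR d8) XOR 65 = e6 XOR 65 = 83
byte 5: (9b XOR 96) XOR 72 = 0d XOR 72 = 7f
byte 6: (ec XOR 27) XOR 20 = cb XOR 20 = eb

11110011 10000101 00100110 00100100 10000011 01111111 11101011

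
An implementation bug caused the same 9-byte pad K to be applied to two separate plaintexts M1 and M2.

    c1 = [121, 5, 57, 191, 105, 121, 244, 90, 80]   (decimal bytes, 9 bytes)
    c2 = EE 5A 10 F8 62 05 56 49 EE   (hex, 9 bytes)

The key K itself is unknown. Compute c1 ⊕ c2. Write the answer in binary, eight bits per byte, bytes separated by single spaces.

c1 ⊕ c2 = (M1 ⊕ K) ⊕ (M2 ⊕ K) = M1 ⊕ M2 — the shared key cancels under XOR.
79 ⊕ ee = 97
05 ⊕ 5a = 5f
39 ⊕ 10 = 29
bf ⊕ f8 = 47
69 ⊕ 62 = 0b
79 ⊕ 05 = 7c
f4 ⊕ 56 = a2
5a ⊕ 49 = 13
50 ⊕ ee = be

10010111 01011111 00101001 01000111 00001011 01111100 10100010 00010011 10111110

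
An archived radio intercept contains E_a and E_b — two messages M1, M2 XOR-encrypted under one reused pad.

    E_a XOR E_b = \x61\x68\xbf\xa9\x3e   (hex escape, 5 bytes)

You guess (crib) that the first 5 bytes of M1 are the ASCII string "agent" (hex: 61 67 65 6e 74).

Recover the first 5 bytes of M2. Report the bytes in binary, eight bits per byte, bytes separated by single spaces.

00000000 00001111 11011010 11000111 01001010

Since E_a ⊕ E_b = M1 ⊕ M2, XORing with the guessed M1 bytes yields the corresponding M2 bytes: M2 = (E_a ⊕ E_b) ⊕ M1.
61 XOR 61 = 00
68 XOR 67 = 0f
bf XOR 65 = da
a9 XOR 6e = c7
3e XOR 74 = 4a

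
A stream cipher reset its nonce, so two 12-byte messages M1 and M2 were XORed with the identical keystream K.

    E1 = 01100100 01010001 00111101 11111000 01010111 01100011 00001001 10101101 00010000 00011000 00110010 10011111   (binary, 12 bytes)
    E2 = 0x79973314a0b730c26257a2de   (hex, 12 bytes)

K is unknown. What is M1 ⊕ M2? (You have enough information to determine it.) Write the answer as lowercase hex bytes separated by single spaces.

E1 ⊕ E2 = (M1 ⊕ K) ⊕ (M2 ⊕ K) = M1 ⊕ M2 — the shared key cancels under XOR.
64 ⊕ 79 = 1d
51 ⊕ 97 = c6
3d ⊕ 33 = 0e
f8 ⊕ 14 = ec
57 ⊕ a0 = f7
63 ⊕ b7 = d4
09 ⊕ 30 = 39
ad ⊕ c2 = 6f
10 ⊕ 62 = 72
18 ⊕ 57 = 4f
32 ⊕ a2 = 90
9f ⊕ de = 41

1d c6 0e ec f7 d4 39 6f 72 4f 90 41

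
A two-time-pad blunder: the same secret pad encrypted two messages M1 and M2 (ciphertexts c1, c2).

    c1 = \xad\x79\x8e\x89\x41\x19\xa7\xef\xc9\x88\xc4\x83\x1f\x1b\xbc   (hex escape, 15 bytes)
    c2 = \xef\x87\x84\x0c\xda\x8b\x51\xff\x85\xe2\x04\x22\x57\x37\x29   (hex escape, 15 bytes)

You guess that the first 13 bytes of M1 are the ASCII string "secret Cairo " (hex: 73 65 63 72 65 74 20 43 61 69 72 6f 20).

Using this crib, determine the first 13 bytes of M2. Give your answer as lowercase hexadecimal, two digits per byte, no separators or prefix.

First, c1 ⊕ c2 = (M1 ⊕ K) ⊕ (M2 ⊕ K) = M1 ⊕ M2, so the key drops out. Then M2 = (M1 ⊕ M2) ⊕ M1 over the first 13 bytes.
byte 0: (ad XOR ef) XOR 73 = 42 XOR 73 = 31
byte 1: (79 XOR 87) XOR 65 = fe XOR 65 = 9b
byte 2: (8e XOR 84) XOR 63 = 0a XOR 63 = 69
byte 3: (89 XOR 0c) XOR 72 = 85 XOR 72 = f7
byte 4: (41 XOR da) XOR 65 = 9b XOR 65 = fe
byte 5: (19 XOR 8b) XOR 74 = 92 XOR 74 = e6
byte 6: (a7 XOR 51) XOR 20 = f6 XOR 20 = d6
byte 7: (ef XOR ff) XOR 43 = 10 XOR 43 = 53
byte 8: (c9 XOR 85) XOR 61 = 4c XOR 61 = 2d
byte 9: (88 XOR e2) XOR 69 = 6a XOR 69 = 03
byte 10: (c4 XOR 04) XOR 72 = c0 XOR 72 = b2
byte 11: (83 XOR 22) XOR 6f = a1 XOR 6f = ce
byte 12: (1f XOR 57) XOR 20 = 48 XOR 20 = 68

319b69f7fee6d6532d03b2ce68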